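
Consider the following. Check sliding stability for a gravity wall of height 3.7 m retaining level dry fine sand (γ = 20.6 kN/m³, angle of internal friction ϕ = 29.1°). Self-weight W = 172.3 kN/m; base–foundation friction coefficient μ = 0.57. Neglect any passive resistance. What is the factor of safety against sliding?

2.02

K_a = tan²(45° − 29.1°/2) = 0.3456.
P_a = ½K_aγH² = 0.5×0.3456×20.6×3.7² = 48.73 kN/m, acting at H/3 = 1.233 m above the base.
FS_sliding = μW / P_a = 0.57×172.3 / 48.73 = 2.015.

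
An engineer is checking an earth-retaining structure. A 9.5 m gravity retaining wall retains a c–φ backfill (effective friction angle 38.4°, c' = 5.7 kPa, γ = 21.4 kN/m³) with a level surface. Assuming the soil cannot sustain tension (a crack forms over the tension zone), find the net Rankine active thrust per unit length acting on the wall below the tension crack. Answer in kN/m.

K_a = 0.2337; √K_a = 0.4834.
Tension-crack depth z_c = 2c/(γ√K_a) = 2×5.7/(21.4×0.4834) = 1.102 m.
σ_a at base = K_a γ H − 2c√K_a = 0.2337×21.4×9.5 − 2×5.7×0.4834 = 42.00 kPa.
P_a = ½ × 42.00 × (H − z_c) = 0.5×42.00×8.398 = 176.4 kN/m.

176 kN/m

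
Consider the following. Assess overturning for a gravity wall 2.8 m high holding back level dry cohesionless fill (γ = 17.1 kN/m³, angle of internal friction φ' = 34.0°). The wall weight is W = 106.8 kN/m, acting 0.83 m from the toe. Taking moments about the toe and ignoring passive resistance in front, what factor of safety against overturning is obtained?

K_a = tan²(45° − 34.0°/2) = 0.2827.
P_a = ½K_aγH² = 0.5×0.2827×17.1×2.8² = 18.95 kN/m, acting at H/3 = 0.9333 m above the base.
Overturning moment M_o = P_a × H/3 = 18.95 × 0.9333 = 17.69.
Resisting moment M_r = W × 0.83 = 106.8 × 0.83 = 88.64.
FS_overturning = M_r/M_o = 88.64/17.69 = 5.012.

5.01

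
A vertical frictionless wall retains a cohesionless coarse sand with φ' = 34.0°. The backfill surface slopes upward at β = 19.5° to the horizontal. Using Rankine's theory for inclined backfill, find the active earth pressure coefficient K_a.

K_a = cos β · (cos β − √(cos²β − cos²φ)) / (cos β + √(cos²β − cos²φ)).
cos β = 0.9426, cos φ = 0.8290, √(cos²β − cos²φ) = 0.4486.
K_a = 0.9426 × (0.9426 − 0.4486)/(0.9426 + 0.4486) = 0.3347.

0.335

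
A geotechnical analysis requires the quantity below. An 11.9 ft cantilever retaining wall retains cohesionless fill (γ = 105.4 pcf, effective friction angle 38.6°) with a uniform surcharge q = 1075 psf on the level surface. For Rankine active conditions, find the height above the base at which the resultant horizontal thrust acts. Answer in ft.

5.22 ft

K_a = 0.2316.
Triangular part P₁ = ½K_aγH² = 1729 at H/3 = 3.967 ft; rectangular part P₂ = K_a q H = 2963 at H/2 = 5.950 ft.
ȳ = (P₁·3.967 + P₂·5.950)/(P₁+P₂) = 5.219 ft.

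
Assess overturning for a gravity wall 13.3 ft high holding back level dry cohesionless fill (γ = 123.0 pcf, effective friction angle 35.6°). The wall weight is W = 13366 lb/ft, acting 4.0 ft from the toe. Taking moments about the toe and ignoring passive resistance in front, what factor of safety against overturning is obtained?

4.20

K_a = tan²(45° − 35.6°/2) = 0.2641.
P_a = ½K_aγH² = 0.5×0.2641×123.0×13.3² = 2873 lb/ft, acting at H/3 = 4.433 ft above the base.
Overturning moment M_o = P_a × H/3 = 2873 × 4.433 = 12740.
Resisting moment M_r = W × 4.0 = 13366 × 4.0 = 53460.
FS_overturning = M_r/M_o = 53460/12740 = 4.197.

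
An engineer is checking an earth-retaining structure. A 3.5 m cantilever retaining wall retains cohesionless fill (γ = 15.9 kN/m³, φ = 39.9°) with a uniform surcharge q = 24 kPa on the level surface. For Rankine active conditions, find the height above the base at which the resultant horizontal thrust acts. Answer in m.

K_a = 0.2184.
Triangular part P₁ = ½K_aγH² = 21.27 at H/3 = 1.167 m; rectangular part P₂ = K_a q H = 18.35 at H/2 = 1.750 m.
ȳ = (P₁·1.167 + P₂·1.750)/(P₁+P₂) = 1.437 m.

1.44 m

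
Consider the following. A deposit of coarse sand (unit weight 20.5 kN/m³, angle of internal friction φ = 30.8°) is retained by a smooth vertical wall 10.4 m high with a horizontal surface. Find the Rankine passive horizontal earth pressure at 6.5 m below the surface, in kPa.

413 kPa

K_p = (1 + sin φ)/(1 − sin φ) = 3.099.
σ_h = K_p γ z = 3.099 × 20.5 × 6.5 = 412.9 kPa.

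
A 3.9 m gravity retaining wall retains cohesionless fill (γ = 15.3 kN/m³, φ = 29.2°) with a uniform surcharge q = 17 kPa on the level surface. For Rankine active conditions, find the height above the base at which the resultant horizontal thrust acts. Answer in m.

K_a = 0.3442.
Triangular part P₁ = ½K_aγH² = 40.05 at H/3 = 1.300 m; rectangular part P₂ = K_a q H = 22.82 at H/2 = 1.950 m.
ȳ = (P₁·1.300 + P₂·1.950)/(P₁+P₂) = 1.536 m.

1.54 m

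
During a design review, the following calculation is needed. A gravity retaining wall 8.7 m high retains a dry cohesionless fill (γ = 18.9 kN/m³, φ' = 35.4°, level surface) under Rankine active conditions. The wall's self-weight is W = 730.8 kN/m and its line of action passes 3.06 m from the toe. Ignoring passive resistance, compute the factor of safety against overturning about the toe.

K_a = tan²(45° − 35.4°/2) = 0.2664.
P_a = ½K_aγH² = 0.5×0.2664×18.9×8.7² = 190.5 kN/m, acting at H/3 = 2.900 m above the base.
Overturning moment M_o = P_a × H/3 = 190.5 × 2.900 = 552.6.
Resisting moment M_r = W × 3.06 = 730.8 × 3.06 = 2236.
FS_overturning = M_r/M_o = 2236/552.6 = 4.047.

4.05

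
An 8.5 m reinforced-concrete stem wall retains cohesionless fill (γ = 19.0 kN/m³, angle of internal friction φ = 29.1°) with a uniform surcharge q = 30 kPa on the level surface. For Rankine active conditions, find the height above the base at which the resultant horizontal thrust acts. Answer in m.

K_a = 0.3456.
Triangular part P₁ = ½K_aγH² = 237.2 at H/3 = 2.833 m; rectangular part P₂ = K_a q H = 88.13 at H/2 = 4.250 m.
ȳ = (P₁·2.833 + P₂·4.250)/(P₁+P₂) = 3.217 m.

3.22 m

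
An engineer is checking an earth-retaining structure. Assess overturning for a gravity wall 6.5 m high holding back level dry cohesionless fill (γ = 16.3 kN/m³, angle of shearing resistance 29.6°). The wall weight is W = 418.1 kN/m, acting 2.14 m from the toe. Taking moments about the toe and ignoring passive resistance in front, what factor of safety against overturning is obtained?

3.54

K_a = tan²(45° − 29.6°/2) = 0.3387.
P_a = ½K_aγH² = 0.5×0.3387×16.3×6.5² = 116.6 kN/m, acting at H/3 = 2.167 m above the base.
Overturning moment M_o = P_a × H/3 = 116.6 × 2.167 = 252.7.
Resisting moment M_r = W × 2.14 = 418.1 × 2.14 = 894.7.
FS_overturning = M_r/M_o = 894.7/252.7 = 3.540.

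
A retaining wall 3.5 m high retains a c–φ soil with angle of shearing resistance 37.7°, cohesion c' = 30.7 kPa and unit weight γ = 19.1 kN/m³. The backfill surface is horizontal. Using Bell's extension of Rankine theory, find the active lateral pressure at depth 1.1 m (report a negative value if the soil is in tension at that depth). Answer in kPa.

-25.1 kPa

K_a = (1 − sin φ)/(1 + sin φ) = 0.2411.
σ_a = K_a γ z − 2c√K_a = 0.2411×19.1×1.1 − 2×30.7×0.4910 = -25.08 kPa.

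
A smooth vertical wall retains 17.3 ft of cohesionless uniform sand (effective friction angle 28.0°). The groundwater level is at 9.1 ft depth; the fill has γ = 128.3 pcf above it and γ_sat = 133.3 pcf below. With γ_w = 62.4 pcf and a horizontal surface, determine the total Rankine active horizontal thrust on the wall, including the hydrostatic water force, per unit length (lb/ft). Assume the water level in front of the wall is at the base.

K_a = tan²(45° − φ/2) = 0.3610.
γ' = 133.3 − 62.4 = 70.90 pcf. Depth below WT = 8.2 ft.
σ'_h at WT = K_a γ d_w = 421.5 psf; at base = 421.5 + K_a γ' × 8.2 = 631.4 psf.
P₁ (0–9.1 ft) = ½×421.5×9.1 = 1918. P₂ (9.1–17.3 ft) = ½(421.5+631.4)×8.2 = 4317.
P_w = ½ γ_w h₂² = 0.5×62.4×8.2² = 2098. Total = 1918+4317+2098 = 8333 lb/ft.

8330 lb/ft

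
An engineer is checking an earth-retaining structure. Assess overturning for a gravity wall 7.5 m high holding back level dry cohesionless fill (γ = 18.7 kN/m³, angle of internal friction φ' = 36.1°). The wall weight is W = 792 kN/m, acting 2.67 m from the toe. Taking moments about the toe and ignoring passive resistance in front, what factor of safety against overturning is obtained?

K_a = tan²(45° − 36.1°/2) = 0.2585.
P_a = ½K_aγH² = 0.5×0.2585×18.7×7.5² = 136.0 kN/m, acting at H/3 = 2.500 m above the base.
Overturning moment M_o = P_a × H/3 = 136.0 × 2.500 = 339.9.
Resisting moment M_r = W × 2.67 = 792 × 2.67 = 2115.
FS_overturning = M_r/M_o = 2115/339.9 = 6.222.

6.22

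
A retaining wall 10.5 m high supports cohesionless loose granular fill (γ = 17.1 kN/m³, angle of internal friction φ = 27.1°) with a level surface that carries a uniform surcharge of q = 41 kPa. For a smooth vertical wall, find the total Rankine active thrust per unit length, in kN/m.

514 kN/m

K_a = tan²(45° − φ/2) = 0.3741.
Soil triangle: ½ K_a γ H² = 0.5×0.3741×17.1×10.5² = 352.6 kN/m.
Surcharge rectangle: K_a q H = 0.3741×41×10.5 = 161.0 kN/m.
Total = 352.6 + 161.0 = 513.6 kN/m.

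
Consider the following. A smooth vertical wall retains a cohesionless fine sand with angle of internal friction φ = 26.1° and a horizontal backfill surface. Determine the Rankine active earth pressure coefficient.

K_a = tan²(45° − φ/2) = tan²(31.95°) = 0.3889.

0.389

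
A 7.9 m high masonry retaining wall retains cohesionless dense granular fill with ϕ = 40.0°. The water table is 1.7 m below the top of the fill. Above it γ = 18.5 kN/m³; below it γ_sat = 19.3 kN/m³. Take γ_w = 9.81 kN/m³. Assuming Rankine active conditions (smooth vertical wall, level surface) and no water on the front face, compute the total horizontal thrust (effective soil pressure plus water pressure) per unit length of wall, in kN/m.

K_a = tan²(45° − φ/2) = 0.2174.
γ' = 19.3 − 9.81 = 9.490 kN/m³. Depth below WT = 6.2 m.
σ'_h at WT = K_a γ d_w = 6.839 kPa; at base = 6.839 + K_a γ' × 6.2 = 19.63 kPa.
P₁ (0–1.7 m) = ½×6.839×1.7 = 5.813. P₂ (1.7–7.9 m) = ½(6.839+19.63)×6.2 = 82.06.
P_w = ½ γ_w h₂² = 0.5×9.81×6.2² = 188.5. Total = 5.813+82.06+188.5 = 276.4 kN/m.

276 kN/m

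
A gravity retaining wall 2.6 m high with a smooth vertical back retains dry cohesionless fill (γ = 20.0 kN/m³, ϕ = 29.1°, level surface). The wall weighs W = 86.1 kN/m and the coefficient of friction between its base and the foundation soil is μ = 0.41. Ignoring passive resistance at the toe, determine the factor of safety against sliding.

1.51

K_a = tan²(45° − 29.1°/2) = 0.3456.
P_a = ½K_aγH² = 0.5×0.3456×20.0×2.6² = 23.36 kN/m, acting at H/3 = 0.8667 m above the base.
FS_sliding = μW / P_a = 0.41×86.1 / 23.36 = 1.511.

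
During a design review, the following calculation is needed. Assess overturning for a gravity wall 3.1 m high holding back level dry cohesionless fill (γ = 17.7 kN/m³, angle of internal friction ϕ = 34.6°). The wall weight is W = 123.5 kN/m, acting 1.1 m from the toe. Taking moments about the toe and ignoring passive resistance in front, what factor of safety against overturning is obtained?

5.61

K_a = tan²(45° − 34.6°/2) = 0.2756.
P_a = ½K_aγH² = 0.5×0.2756×17.7×3.1² = 23.44 kN/m, acting at H/3 = 1.033 m above the base.
Overturning moment M_o = P_a × H/3 = 23.44 × 1.033 = 24.22.
Resisting moment M_r = W × 1.1 = 123.5 × 1.1 = 135.9.
FS_overturning = M_r/M_o = 135.9/24.22 = 5.608.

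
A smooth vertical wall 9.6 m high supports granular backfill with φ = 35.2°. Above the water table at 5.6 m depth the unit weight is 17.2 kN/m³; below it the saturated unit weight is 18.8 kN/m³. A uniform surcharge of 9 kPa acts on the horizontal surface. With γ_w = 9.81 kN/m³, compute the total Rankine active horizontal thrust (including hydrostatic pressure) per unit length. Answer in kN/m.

297 kN/m

K_a = tan²(45° − φ/2) = 0.2687.
γ' = 18.8 − 9.81 = 8.990 kN/m³. h₂ = H − d_w = 4.0 m.
σ'_h: at surface K_a·q = 2.418; at WT K_a(q+γd_w) = 28.30; at base K_a(q+γd_w+γ'h₂) = 37.96 kPa.
P₁ = ½(2.418+28.30)×5.6 = 86.01; P₂ = ½(28.30+37.96)×4.0 = 132.5; P_w = ½γ_w h₂² = 78.48.
Total = 86.01+132.5+78.48 = 297.0 kN/m.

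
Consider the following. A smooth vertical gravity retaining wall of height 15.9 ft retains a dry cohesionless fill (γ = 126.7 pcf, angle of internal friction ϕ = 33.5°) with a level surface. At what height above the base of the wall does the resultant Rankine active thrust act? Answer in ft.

K_a = 0.2887.
The pressure distribution is triangular, so the resultant acts at H/3 above the base = 15.9/3 = 5.300 ft.

5.30 ft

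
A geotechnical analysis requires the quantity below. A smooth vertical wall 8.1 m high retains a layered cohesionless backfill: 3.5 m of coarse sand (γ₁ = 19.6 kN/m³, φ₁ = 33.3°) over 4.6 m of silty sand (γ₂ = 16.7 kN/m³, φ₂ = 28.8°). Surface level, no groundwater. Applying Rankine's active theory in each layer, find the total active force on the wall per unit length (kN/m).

207 kN/m

K_a1 = tan²(45°−33.3°/2) = 0.2911; K_a2 = tan²(45°−28.8°/2) = 0.3498.
Layer 1: σ at base = K_a1 γ₁ h₁ = 19.97 kPa; P₁ = ½×19.97×3.5 = 34.95.
Layer 2: σ_v at top = γ₁h₁ = 68.60; σ_h top = K_a2×68.60 = 23.99; σ_h base = K_a2×(68.60+16.7×4.6) = 50.86.
P₂ = ½(23.99+50.86)×4.6 = 172.2. Total P_a = 34.95+172.2 = 207.1 kN/m.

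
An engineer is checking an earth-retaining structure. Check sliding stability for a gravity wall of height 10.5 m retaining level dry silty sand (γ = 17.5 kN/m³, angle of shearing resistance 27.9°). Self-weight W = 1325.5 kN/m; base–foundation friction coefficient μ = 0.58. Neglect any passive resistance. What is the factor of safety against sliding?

2.20

K_a = tan²(45° − 27.9°/2) = 0.3625.
P_a = ½K_aγH² = 0.5×0.3625×17.5×10.5² = 349.7 kN/m, acting at H/3 = 3.500 m above the base.
FS_sliding = μW / P_a = 0.58×1325.5 / 349.7 = 2.199.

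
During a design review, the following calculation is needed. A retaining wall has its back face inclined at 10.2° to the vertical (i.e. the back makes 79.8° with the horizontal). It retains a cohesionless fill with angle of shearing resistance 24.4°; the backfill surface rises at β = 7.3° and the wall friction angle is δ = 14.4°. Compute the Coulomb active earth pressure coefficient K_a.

K_a = sin²(α+φ) / [sin²α · sin(α−δ) · (1 + √{sin(φ+δ)sin(φ−β) / (sin(α−δ)sin(α+β))})²].
With α = 79.8°, φ = 24.4°, δ = 14.4°, β = 7.3°: K_a = 0.5072.

0.507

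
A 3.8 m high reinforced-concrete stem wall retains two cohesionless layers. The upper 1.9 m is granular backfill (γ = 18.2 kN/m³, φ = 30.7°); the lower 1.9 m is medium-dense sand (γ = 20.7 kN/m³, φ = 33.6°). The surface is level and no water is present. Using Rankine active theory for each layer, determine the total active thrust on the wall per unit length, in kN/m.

K_a1 = tan²(45°−30.7°/2) = 0.3240; K_a2 = tan²(45°−33.6°/2) = 0.2875.
Layer 1: σ at base = K_a1 γ₁ h₁ = 11.20 kPa; P₁ = ½×11.20×1.9 = 10.64.
Layer 2: σ_v at top = γ₁h₁ = 34.58; σ_h top = K_a2×34.58 = 9.942; σ_h base = K_a2×(34.58+20.7×1.9) = 21.25.
P₂ = ½(9.942+21.25)×1.9 = 29.63. Total P_a = 10.64+29.63 = 40.28 kN/m.

40.3 kN/m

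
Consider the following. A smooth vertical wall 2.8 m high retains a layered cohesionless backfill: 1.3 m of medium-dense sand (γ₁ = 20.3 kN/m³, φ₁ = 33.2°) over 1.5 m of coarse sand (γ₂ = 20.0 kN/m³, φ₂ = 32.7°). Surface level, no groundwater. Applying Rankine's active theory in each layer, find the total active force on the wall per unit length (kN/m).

23.5 kN/m

K_a1 = tan²(45°−33.2°/2) = 0.2924; K_a2 = tan²(45°−32.7°/2) = 0.2985.
Layer 1: σ at base = K_a1 γ₁ h₁ = 7.715 kPa; P₁ = ½×7.715×1.3 = 5.015.
Layer 2: σ_v at top = γ₁h₁ = 26.39; σ_h top = K_a2×26.39 = 7.877; σ_h base = K_a2×(26.39+20.0×1.5) = 16.83.
P₂ = ½(7.877+16.83)×1.5 = 18.53. Total P_a = 5.015+18.53 = 23.55 kN/m.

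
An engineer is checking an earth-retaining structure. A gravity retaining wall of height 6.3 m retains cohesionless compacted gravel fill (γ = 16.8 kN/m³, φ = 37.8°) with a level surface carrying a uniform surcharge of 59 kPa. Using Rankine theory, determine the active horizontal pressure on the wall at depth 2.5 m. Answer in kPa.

K_a = (1 − sin φ)/(1 + sin φ) = 0.2400.
σ_v = γz + q = 16.8 × 2.5 + 59 = 101.0 kPa.
σ_h = K_a σ_v = 0.2400 × 101.0 = 24.24 kPa.

24.2 kPa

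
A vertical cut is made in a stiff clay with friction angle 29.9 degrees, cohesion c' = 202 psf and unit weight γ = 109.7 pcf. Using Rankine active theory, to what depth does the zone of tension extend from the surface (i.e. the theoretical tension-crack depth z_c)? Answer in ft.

6.37 ft

K_a = tan²(45° − 29.9°/2) = 0.3347; √K_a = 0.5785.
The active pressure is zero where K_a γ z = 2c√K_a, so z_c = 2c/(γ√K_a) = 2×202/(109.7×0.5785) = 6.366 ft.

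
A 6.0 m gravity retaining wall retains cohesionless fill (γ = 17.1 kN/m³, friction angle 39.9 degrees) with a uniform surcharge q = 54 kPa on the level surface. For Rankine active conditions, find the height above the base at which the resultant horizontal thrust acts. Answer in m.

2.51 m

K_a = 0.2184.
Triangular part P₁ = ½K_aγH² = 67.23 at H/3 = 2.000 m; rectangular part P₂ = K_a q H = 70.77 at H/2 = 3.000 m.
ȳ = (P₁·2.000 + P₂·3.000)/(P₁+P₂) = 2.513 m.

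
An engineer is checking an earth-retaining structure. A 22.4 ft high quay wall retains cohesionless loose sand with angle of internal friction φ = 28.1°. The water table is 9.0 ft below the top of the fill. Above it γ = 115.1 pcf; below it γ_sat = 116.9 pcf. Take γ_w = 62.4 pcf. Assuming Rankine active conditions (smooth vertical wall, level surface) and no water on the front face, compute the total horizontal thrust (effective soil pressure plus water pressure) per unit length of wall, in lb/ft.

K_a = tan²(45° − φ/2) = 0.3596.
γ' = 116.9 − 62.4 = 54.50 pcf. Depth below WT = 13.4 ft.
σ'_h at WT = K_a γ d_w = 372.5 psf; at base = 372.5 + K_a γ' × 13.4 = 635.1 psf.
P₁ (0–9.0 ft) = ½×372.5×9.0 = 1676. P₂ (9.0–22.4 ft) = ½(372.5+635.1)×13.4 = 6751.
P_w = ½ γ_w h₂² = 0.5×62.4×13.4² = 5602. Total = 1676+6751+5602 = 14030 lb/ft.

14000 lb/ft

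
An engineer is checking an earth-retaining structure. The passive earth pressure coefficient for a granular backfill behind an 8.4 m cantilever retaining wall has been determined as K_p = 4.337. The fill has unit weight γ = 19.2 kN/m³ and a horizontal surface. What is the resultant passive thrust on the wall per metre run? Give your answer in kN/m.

P = ½ K_p γ H² = 0.5 × 4.337 × 19.2 × 8.4² = 2938 kN/m.

2940 kN/m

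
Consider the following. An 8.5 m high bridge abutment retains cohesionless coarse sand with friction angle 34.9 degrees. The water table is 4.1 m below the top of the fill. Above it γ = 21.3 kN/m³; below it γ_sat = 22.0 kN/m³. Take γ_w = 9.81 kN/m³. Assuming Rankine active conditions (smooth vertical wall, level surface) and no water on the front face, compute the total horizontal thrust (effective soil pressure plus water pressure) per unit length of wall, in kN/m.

280 kN/m

K_a = tan²(45° − φ/2) = 0.2721.
γ' = 22.0 − 9.81 = 12.19 kN/m³. Depth below WT = 4.4 m.
σ'_h at WT = K_a γ d_w = 23.77 kPa; at base = 23.77 + K_a γ' × 4.4 = 38.36 kPa.
P₁ (0–4.1 m) = ½×23.77×4.1 = 48.72. P₂ (4.1–8.5 m) = ½(23.77+38.36)×4.4 = 136.7.
P_w = ½ γ_w h₂² = 0.5×9.81×4.4² = 94.96. Total = 48.72+136.7+94.96 = 280.4 kN/m.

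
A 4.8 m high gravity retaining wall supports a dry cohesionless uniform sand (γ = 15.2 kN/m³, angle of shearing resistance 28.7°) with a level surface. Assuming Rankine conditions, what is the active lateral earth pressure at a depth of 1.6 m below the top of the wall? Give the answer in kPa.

K_a = (1 − sin φ)/(1 + sin φ) = 0.3511.
σ_h = K_a γ z = 0.3511 × 15.2 × 1.6 = 8.540 kPa.

8.54 kPa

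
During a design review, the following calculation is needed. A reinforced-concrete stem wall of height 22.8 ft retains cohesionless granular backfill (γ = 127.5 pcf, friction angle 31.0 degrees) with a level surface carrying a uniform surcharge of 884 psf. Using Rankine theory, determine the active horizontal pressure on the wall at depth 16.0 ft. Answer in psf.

K_a = (1 − sin φ)/(1 + sin φ) = 0.3201.
σ_v = γz + q = 127.5 × 16.0 + 884 = 2924 psf.
σ_h = K_a σ_v = 0.3201 × 2924 = 936.0 psf.

936 psf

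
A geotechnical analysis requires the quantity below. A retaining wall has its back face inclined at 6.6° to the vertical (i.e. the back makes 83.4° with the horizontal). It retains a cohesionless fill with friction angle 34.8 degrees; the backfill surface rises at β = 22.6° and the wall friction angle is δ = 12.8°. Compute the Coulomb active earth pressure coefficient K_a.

K_a = sin²(α+φ) / [sin²α · sin(α−δ) · (1 + √{sin(φ+δ)sin(φ−β) / (sin(α−δ)sin(α+β))})²].
With α = 83.4°, φ = 34.8°, δ = 12.8°, β = 22.6°: K_a = 0.4169.

0.417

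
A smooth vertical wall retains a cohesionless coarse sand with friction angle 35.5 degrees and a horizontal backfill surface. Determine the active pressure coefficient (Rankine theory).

K_a = (1 − sin φ)/(1 + sin φ) = (1 − sin 35.5°)/(1 + sin 35.5°) = 0.2653.

0.265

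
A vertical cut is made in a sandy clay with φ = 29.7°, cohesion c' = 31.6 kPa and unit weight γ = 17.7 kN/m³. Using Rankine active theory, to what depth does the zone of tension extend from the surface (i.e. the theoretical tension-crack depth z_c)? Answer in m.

6.15 m

K_a = tan²(45° − 29.7°/2) = 0.3374; √K_a = 0.5808.
The active pressure is zero where K_a γ z = 2c√K_a, so z_c = 2c/(γ√K_a) = 2×31.6/(17.7×0.5808) = 6.147 m.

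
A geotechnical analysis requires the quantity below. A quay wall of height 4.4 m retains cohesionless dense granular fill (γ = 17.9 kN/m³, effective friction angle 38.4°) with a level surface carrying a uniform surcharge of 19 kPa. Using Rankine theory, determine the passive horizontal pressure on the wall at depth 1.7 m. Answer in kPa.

212 kPa

K_p = (1 + sin φ)/(1 − sin φ) = 4.279.
σ_v = γz + q = 17.9 × 1.7 + 19 = 49.43 kPa.
σ_h = K_p σ_v = 4.279 × 49.43 = 211.5 kPa.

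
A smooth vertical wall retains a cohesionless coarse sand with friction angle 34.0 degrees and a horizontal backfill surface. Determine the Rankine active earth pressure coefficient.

K_a = tan²(45° − φ/2) = tan²(28.00°) = 0.2827.

0.283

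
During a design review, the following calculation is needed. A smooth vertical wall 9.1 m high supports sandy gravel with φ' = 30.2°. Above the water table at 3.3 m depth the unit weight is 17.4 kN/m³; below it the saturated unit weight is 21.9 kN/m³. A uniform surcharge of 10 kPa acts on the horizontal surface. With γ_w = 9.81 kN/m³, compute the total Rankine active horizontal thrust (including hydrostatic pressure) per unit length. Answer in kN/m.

404 kN/m

K_a = tan²(45° − φ/2) = 0.3307.
γ' = 21.9 − 9.81 = 12.09 kN/m³. h₂ = H − d_w = 5.8 m.
σ'_h: at surface K_a·q = 3.307; at WT K_a(q+γd_w) = 22.29; at base K_a(q+γd_w+γ'h₂) = 45.48 kPa.
P₁ = ½(3.307+22.29)×3.3 = 42.24; P₂ = ½(22.29+45.48)×5.8 = 196.5; P_w = ½γ_w h₂² = 165.0.
Total = 42.24+196.5+165.0 = 403.8 kN/m.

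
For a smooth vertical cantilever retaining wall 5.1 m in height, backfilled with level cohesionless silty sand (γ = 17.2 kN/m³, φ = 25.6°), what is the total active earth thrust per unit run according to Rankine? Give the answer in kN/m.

88.7 kN/m

K_a = tan²(45° − φ/2) = 0.3966.
P_a = ½ K_a γ H² = 0.5 × 0.3966 × 17.2 × 5.1² = 88.71 kN/m.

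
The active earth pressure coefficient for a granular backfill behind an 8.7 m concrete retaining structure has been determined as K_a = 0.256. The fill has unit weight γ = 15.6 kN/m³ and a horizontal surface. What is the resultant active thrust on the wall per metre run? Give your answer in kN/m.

P = ½ K_a γ H² = 0.5 × 0.256 × 15.6 × 8.7² = 151.1 kN/m.

151 kN/m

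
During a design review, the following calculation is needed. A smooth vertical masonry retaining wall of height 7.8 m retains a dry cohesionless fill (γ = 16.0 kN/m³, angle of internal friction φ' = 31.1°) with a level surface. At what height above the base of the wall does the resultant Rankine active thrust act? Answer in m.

2.60 m

K_a = 0.3188.
The pressure distribution is triangular, so the resultant acts at H/3 above the base = 7.8/3 = 2.600 m.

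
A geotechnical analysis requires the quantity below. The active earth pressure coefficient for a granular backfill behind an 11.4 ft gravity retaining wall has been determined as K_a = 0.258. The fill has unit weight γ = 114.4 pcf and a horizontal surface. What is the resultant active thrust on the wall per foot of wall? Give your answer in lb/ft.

1920 lb/ft

P = ½ K_a γ H² = 0.5 × 0.258 × 114.4 × 11.4² = 1918 lb/ft.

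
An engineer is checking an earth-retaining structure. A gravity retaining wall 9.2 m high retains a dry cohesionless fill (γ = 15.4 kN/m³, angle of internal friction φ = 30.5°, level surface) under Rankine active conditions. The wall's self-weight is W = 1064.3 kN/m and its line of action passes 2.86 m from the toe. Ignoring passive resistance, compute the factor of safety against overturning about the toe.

4.66

K_a = tan²(45° − 30.5°/2) = 0.3267.
P_a = ½K_aγH² = 0.5×0.3267×15.4×9.2² = 212.9 kN/m, acting at H/3 = 3.067 m above the base.
Overturning moment M_o = P_a × H/3 = 212.9 × 3.067 = 652.9.
Resisting moment M_r = W × 2.86 = 1064.3 × 2.86 = 3044.
FS_overturning = M_r/M_o = 3044/652.9 = 4.662.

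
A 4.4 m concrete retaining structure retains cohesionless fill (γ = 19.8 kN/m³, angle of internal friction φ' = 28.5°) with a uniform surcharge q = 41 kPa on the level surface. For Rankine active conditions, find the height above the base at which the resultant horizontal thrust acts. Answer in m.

1.82 m

K_a = 0.3540.
Triangular part P₁ = ½K_aγH² = 67.84 at H/3 = 1.467 m; rectangular part P₂ = K_a q H = 63.85 at H/2 = 2.200 m.
ȳ = (P₁·1.467 + P₂·2.200)/(P₁+P₂) = 1.822 m.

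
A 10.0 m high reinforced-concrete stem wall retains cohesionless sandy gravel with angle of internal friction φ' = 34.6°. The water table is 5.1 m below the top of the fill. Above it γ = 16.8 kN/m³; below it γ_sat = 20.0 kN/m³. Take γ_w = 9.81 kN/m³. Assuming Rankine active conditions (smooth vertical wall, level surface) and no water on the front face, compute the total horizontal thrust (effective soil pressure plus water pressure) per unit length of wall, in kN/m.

327 kN/m

K_a = tan²(45° − φ/2) = 0.2756.
γ' = 20.0 − 9.81 = 10.19 kN/m³. Depth below WT = 4.9 m.
σ'_h at WT = K_a γ d_w = 23.62 kPa; at base = 23.62 + K_a γ' × 4.9 = 37.38 kPa.
P₁ (0–5.1 m) = ½×23.62×5.1 = 60.22. P₂ (5.1–10.0 m) = ½(23.62+37.38)×4.9 = 149.4.
P_w = ½ γ_w h₂² = 0.5×9.81×4.9² = 117.8. Total = 60.22+149.4+117.8 = 327.4 kN/m.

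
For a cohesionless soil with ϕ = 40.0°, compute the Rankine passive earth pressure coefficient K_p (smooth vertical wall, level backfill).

K_p = (1 + sin φ)/(1 − sin φ) = tan²(45° + 40.0°/2) = 4.599.

4.60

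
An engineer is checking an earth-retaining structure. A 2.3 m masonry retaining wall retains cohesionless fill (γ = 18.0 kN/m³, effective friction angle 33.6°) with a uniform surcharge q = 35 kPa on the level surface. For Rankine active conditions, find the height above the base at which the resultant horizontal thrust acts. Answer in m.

K_a = 0.2875.
Triangular part P₁ = ½K_aγH² = 13.69 at H/3 = 0.7667 m; rectangular part P₂ = K_a q H = 23.14 at H/2 = 1.150 m.
ȳ = (P₁·0.7667 + P₂·1.150)/(P₁+P₂) = 1.008 m.

1.01 m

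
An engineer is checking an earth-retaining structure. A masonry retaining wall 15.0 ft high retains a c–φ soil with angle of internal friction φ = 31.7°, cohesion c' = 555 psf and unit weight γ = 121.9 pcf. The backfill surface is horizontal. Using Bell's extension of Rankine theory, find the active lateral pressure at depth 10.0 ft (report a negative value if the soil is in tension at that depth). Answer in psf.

K_a = (1 − sin φ)/(1 + sin φ) = 0.3111.
σ_a = K_a γ z − 2c√K_a = 0.3111×121.9×10.0 − 2×555×0.5577 = -239.9 psf.

-240 psf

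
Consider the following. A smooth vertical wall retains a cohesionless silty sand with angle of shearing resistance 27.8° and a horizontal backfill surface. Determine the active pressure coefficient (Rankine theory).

K_a = (1 − sin φ)/(1 + sin φ) = (1 − sin 27.8°)/(1 + sin 27.8°) = 0.3639.

0.364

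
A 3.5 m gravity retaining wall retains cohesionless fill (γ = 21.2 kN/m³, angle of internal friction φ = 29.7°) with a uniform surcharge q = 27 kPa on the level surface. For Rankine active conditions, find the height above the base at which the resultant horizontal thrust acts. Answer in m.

K_a = 0.3374.
Triangular part P₁ = ½K_aγH² = 43.81 at H/3 = 1.167 m; rectangular part P₂ = K_a q H = 31.88 at H/2 = 1.750 m.
ȳ = (P₁·1.167 + P₂·1.750)/(P₁+P₂) = 1.412 m.

1.41 m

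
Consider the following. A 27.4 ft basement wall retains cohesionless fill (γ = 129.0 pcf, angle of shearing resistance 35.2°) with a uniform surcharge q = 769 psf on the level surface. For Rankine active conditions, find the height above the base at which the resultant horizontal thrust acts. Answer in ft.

K_a = 0.2687.
Triangular part P₁ = ½K_aγH² = 13010 at H/3 = 9.133 ft; rectangular part P₂ = K_a q H = 5661 at H/2 = 13.70 ft.
ȳ = (P₁·9.133 + P₂·13.70)/(P₁+P₂) = 10.52 ft.

10.5 ft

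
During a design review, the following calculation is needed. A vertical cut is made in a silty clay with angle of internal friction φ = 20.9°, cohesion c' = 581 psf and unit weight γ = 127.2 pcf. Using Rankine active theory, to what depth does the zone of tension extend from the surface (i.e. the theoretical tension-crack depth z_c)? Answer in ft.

13.3 ft

K_a = tan²(45° − 20.9°/2) = 0.4741; √K_a = 0.6886.
The active pressure is zero where K_a γ z = 2c√K_a, so z_c = 2c/(γ√K_a) = 2×581/(127.2×0.6886) = 13.27 ft.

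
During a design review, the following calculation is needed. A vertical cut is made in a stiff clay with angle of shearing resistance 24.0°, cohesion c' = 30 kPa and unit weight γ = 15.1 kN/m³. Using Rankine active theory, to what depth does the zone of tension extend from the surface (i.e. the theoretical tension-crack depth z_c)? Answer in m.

6.12 m

K_a = tan²(45° − 24.0°/2) = 0.4217; √K_a = 0.6494.
The active pressure is zero where K_a γ z = 2c√K_a, so z_c = 2c/(γ√K_a) = 2×30/(15.1×0.6494) = 6.119 m.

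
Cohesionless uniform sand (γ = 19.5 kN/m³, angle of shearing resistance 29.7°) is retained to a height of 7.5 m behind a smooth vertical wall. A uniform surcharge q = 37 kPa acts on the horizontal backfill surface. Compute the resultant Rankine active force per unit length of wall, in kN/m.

279 kN/m

K_a = tan²(45° − φ/2) = 0.3374.
Soil triangle: ½ K_a γ H² = 0.5×0.3374×19.5×7.5² = 185.0 kN/m.
Surcharge rectangle: K_a q H = 0.3374×37×7.5 = 93.62 kN/m.
Total = 185.0 + 93.62 = 278.7 kN/m.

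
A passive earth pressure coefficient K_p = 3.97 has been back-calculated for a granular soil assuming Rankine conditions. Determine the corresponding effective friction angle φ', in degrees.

36.7°

K_p = (1+sin φ)/(1−sin φ) ⇒ sin φ = (K_p − 1)/(K_p + 1) = 0.5976.
φ = arcsin(0.5976) = 36.70°.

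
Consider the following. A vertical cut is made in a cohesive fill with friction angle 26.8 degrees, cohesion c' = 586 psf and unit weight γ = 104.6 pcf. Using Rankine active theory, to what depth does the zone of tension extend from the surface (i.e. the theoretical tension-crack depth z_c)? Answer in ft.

18.2 ft

K_a = tan²(45° − 26.8°/2) = 0.3785; √K_a = 0.6152.
The active pressure is zero where K_a γ z = 2c√K_a, so z_c = 2c/(γ√K_a) = 2×586/(104.6×0.6152) = 18.21 ft.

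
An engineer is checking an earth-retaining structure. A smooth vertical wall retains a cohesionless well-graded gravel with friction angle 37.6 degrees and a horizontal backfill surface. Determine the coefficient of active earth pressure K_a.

K_a = tan²(45° − φ/2) = tan²(26.20°) = 0.2421.

0.242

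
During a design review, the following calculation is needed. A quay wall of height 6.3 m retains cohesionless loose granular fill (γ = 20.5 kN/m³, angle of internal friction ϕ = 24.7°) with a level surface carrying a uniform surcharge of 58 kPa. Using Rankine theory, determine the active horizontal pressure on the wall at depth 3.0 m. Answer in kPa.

K_a = (1 − sin φ)/(1 + sin φ) = 0.4106.
σ_v = γz + q = 20.5 × 3.0 + 58 = 119.5 kPa.
σ_h = K_a σ_v = 0.4106 × 119.5 = 49.06 kPa.

49.1 kPa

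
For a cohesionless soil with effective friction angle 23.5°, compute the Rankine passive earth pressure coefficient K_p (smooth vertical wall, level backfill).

K_p = (1 + sin φ)/(1 − sin φ) = tan²(45° + 23.5°/2) = 2.326.

2.33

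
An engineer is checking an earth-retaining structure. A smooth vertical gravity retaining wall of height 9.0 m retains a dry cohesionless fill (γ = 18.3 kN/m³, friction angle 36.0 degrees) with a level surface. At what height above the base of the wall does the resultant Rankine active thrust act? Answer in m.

3.00 m

K_a = 0.2596.
The pressure distribution is triangular, so the resultant acts at H/3 above the base = 9.0/3 = 3.000 m.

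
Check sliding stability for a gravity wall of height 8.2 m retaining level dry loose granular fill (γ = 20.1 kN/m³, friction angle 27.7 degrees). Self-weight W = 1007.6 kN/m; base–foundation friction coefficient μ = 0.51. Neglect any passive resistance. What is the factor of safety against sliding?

K_a = tan²(45° − 27.7°/2) = 0.3653.
P_a = ½K_aγH² = 0.5×0.3653×20.1×8.2² = 246.9 kN/m, acting at H/3 = 2.733 m above the base.
FS_sliding = μW / P_a = 0.51×1007.6 / 246.9 = 2.081.

2.08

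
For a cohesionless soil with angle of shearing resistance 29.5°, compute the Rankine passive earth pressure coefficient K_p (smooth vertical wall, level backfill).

K_p = (1 + sin φ)/(1 − sin φ) = tan²(45° + 29.5°/2) = 2.940.

2.94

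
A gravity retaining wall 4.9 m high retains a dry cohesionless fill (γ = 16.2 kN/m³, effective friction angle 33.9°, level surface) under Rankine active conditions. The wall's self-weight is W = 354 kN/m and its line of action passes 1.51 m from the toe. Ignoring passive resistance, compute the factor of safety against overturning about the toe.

5.93

K_a = tan²(45° − 33.9°/2) = 0.2839.
P_a = ½K_aγH² = 0.5×0.2839×16.2×4.9² = 55.21 kN/m, acting at H/3 = 1.633 m above the base.
Overturning moment M_o = P_a × H/3 = 55.21 × 1.633 = 90.18.
Resisting moment M_r = W × 1.51 = 354 × 1.51 = 534.5.
FS_overturning = M_r/M_o = 534.5/90.18 = 5.927.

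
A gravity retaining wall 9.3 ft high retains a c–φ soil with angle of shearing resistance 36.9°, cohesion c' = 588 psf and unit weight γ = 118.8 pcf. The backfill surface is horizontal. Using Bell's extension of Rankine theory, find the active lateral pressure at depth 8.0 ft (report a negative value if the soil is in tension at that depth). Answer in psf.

-350 psf

K_a = (1 − sin φ)/(1 + sin φ) = 0.2497.
σ_a = K_a γ z − 2c√K_a = 0.2497×118.8×8.0 − 2×588×0.4997 = -350.3 psf.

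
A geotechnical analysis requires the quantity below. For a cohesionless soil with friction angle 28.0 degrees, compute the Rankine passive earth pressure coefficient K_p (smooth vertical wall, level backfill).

K_p = (1 + sin φ)/(1 − sin φ) = tan²(45° + 28.0°/2) = 2.770.

2.77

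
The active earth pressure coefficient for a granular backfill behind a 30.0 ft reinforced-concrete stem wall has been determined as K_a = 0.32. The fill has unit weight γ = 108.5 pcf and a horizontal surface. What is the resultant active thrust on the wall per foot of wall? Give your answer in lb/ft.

P = ½ K_a γ H² = 0.5 × 0.32 × 108.5 × 30.0² = 15620 lb/ft.

15600 lb/ft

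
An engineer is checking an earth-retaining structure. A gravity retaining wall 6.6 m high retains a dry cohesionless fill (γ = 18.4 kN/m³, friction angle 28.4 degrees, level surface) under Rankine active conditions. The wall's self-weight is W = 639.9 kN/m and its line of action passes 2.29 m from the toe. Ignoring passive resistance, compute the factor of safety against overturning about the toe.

K_a = tan²(45° − 28.4°/2) = 0.3554.
P_a = ½K_aγH² = 0.5×0.3554×18.4×6.6² = 142.4 kN/m, acting at H/3 = 2.200 m above the base.
Overturning moment M_o = P_a × H/3 = 142.4 × 2.200 = 313.3.
Resisting moment M_r = W × 2.29 = 639.9 × 2.29 = 1465.
FS_overturning = M_r/M_o = 1465/313.3 = 4.677.

4.68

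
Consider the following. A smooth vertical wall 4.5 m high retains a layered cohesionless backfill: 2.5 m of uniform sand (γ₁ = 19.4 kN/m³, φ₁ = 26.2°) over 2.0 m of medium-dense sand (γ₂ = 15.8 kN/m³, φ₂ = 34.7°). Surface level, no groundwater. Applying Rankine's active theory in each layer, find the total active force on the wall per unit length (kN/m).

K_a1 = tan²(45°−26.2°/2) = 0.3874; K_a2 = tan²(45°−34.7°/2) = 0.2745.
Layer 1: σ at base = K_a1 γ₁ h₁ = 18.79 kPa; P₁ = ½×18.79×2.5 = 23.49.
Layer 2: σ_v at top = γ₁h₁ = 48.50; σ_h top = K_a2×48.50 = 13.31; σ_h base = K_a2×(48.50+15.8×2.0) = 21.99.
P₂ = ½(13.31+21.99)×2.0 = 35.30. Total P_a = 23.49+35.30 = 58.79 kN/m.

58.8 kN/m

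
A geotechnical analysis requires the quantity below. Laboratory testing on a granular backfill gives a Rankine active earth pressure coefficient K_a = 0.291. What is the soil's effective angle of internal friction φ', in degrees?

33.3°

K_a = tan²(45° − φ/2) ⇒ 45° − φ/2 = arctan(√0.291) = 28.34°.
φ = 2(45° − 28.34°) = 33.31°.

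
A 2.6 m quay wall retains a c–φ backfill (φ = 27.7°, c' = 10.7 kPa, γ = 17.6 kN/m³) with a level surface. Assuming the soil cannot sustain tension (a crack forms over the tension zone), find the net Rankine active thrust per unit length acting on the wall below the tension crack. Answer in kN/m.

K_a = 0.3653; √K_a = 0.6044.
Tension-crack depth z_c = 2c/(γ√K_a) = 2×10.7/(17.6×0.6044) = 2.012 m.
σ_a at base = K_a γ H − 2c√K_a = 0.3653×17.6×2.6 − 2×10.7×0.6044 = 3.783 kPa.
P_a = ½ × 3.783 × (H − z_c) = 0.5×3.783×0.5883 = 1.113 kN/m.

1.11 kN/m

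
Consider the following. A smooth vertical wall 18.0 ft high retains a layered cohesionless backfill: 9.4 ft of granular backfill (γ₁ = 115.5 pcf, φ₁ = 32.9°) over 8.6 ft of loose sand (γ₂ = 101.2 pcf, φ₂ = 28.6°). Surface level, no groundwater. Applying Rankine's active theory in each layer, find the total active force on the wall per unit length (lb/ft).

6120 lb/ft

K_a1 = tan²(45°−32.9°/2) = 0.2960; K_a2 = tan²(45°−28.6°/2) = 0.3525.
Layer 1: σ at base = K_a1 γ₁ h₁ = 321.4 psf; P₁ = ½×321.4×9.4 = 1511.
Layer 2: σ_v at top = γ₁h₁ = 1086; σ_h top = K_a2×1086 = 382.8; σ_h base = K_a2×(1086+101.2×8.6) = 689.6.
P₂ = ½(382.8+689.6)×8.6 = 4611. Total P_a = 1511+4611 = 6122 lb/ft.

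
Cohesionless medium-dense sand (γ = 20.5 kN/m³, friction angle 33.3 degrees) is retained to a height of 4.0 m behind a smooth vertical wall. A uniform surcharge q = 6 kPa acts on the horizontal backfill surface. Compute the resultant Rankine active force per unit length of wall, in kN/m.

54.7 kN/m

K_a = tan²(45° − φ/2) = 0.2911.
Soil triangle: ½ K_a γ H² = 0.5×0.2911×20.5×4.0² = 47.75 kN/m.
Surcharge rectangle: K_a q H = 0.2911×6×4.0 = 6.987 kN/m.
Total = 47.75 + 6.987 = 54.73 kN/m.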